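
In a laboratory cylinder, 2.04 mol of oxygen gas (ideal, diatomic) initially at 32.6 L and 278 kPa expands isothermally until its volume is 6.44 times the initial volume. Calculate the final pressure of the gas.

T₁ = P₁V₁/(nR) = 278×32.6/(2.04×8.314) = 534 K.
Isothermal: T stays 534 K; PV = const ⇒ V₂ = 210 L, P₂ = 43.2 kPa.

43.2 kPa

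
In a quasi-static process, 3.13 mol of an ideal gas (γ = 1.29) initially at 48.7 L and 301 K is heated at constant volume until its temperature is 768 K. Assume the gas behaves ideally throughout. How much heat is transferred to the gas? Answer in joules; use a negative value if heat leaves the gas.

41900 J

P₁ = nRT₁/V₁ = 3.13×8.314×301/48.7 = 161 kPa.
Isochoric: V stays 48.7 L; P/T = const ⇒ T₂ = 768 K, P₂ = 410 kPa.
W = 0 (no volume change).
ΔU = nCvΔT = 3.13×28.7×(768−301) = 41900 J.
Q = ΔU = 41900 J.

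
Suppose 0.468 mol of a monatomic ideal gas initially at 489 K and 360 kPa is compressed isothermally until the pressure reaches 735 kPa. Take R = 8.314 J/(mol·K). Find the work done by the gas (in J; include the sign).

-1360 J

V₁ = nRT₁/P₁ = 0.468×8.314×489/360 = 5.29 L.
Isothermal: T stays 489 K; PV = const ⇒ V₂ = 2.59 L, P₂ = 735 kPa.
W = nRT ln(V₂/V₁) = 0.468×8.314×489×ln(0.490) = -1360 J.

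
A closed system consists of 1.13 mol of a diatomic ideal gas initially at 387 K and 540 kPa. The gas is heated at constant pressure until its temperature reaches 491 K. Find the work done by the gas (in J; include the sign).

977 J

V₁ = nRT₁/P₁ = 1.13×8.314×387/540 = 6.73 L.
Isobaric: P stays 540 kPa; V/T = const ⇒ T₂ = 491 K, V₂ = 8.54 L.
W = PΔV = 540×(8.54−6.73) kPa·L = 977 J.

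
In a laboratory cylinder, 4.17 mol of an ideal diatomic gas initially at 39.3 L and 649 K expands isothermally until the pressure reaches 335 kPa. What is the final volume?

67.2 L

P₁ = nRT₁/V₁ = 4.17×8.314×649/39.3 = 573 kPa.
Isothermal: T stays 649 K; PV = const ⇒ V₂ = 67.2 L, P₂ = 335 kPa.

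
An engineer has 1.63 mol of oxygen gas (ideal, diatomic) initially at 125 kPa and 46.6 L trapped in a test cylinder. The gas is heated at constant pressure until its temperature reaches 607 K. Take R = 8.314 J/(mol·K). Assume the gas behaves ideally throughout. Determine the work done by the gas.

T₁ = P₁V₁/(nR) = 125×46.6/(1.63×8.314) = 430 K.
Isobaric: P stays 125 kPa; V/T = const ⇒ T₂ = 607 K, V₂ = 65.8 L.
W = PΔV = 125×(65.8−46.6) kPa·L = 2400 J.

2400 J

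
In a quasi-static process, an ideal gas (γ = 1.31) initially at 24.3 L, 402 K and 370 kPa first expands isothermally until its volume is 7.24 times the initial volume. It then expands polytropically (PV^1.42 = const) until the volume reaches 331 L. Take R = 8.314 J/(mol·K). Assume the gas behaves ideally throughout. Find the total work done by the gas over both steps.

22800 J

n = P₁V₁/(RT₁) = 370×24.3/(8.314×402) = 2.69 mol.
Step 1 — Isothermal: T stays 402 K; PV = const ⇒ V₂ = 176 L, P₂ = 51.1 kPa.
ΔU = 0 (ideal gas, T constant).
W = nRT ln(V₂/V₁) = 2.69×8.314×402×ln(7.24) = 17800 J.
Q = ΔU + W = 17800 J.
State after step 1: P = 51.1 kPa, V = 176 L, T = 402 K.
Step 2 — Polytropic n=1.42: T₂ = T₁(V₁/V₂)^(n−1) = 402×(0.532)^0.42 = 308 K; P₂ = P₁(V₁/V₂)^n = 20.8 kPa.
W = (P₁V₁−P₂V₂)/(n−1) = (51.1×176−20.8×331)/0.42 = 4990 J.
ΔU = nCvΔT = 2.69×26.8×(308−402) = -6760 J.
Q = ΔU + W = -1770 J.
Net over both steps: W = 22800 J, Q = 16000 J, ΔU = -6760 J.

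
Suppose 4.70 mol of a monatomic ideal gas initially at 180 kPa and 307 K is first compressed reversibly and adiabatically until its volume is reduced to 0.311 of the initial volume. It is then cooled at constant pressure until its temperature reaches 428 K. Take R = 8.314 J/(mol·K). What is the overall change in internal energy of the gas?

7090 J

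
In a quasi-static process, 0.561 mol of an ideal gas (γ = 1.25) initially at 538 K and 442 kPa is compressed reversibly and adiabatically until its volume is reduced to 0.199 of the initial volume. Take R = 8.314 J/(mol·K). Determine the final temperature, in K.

V₁ = nRT₁/P₁ = 0.561×8.314×538/442 = 5.68 L.
Adiabatic: TV^(γ−1) = const ⇒ T₂ = 538×(5.03)^0.250 = 806 K; PV^γ = const ⇒ P₂ = 3330 kPa.

806 K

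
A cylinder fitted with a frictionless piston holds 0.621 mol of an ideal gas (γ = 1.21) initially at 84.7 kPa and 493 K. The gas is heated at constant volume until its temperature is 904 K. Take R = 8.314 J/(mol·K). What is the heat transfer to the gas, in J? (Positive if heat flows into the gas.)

10100 J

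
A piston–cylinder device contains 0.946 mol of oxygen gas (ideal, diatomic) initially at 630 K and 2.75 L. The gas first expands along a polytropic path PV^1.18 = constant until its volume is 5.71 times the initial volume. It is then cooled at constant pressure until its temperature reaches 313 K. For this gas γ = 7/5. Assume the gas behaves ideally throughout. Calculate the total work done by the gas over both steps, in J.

P₁ = nRT₁/V₁ = 0.946×8.314×630/2.75 = 1800 kPa.
Step 1 — Polytropic n=1.18: T₂ = T₁(V₁/V₂)^(n−1) = 630×(0.175)^0.18 = 460 K; P₂ = P₁(V₁/V₂)^n = 231 kPa.
W = (P₁V₁−P₂V₂)/(n−1) = (1800×2.75−231×15.7)/0.18 = 7410 J.
ΔU = nCvΔT = 0.946×20.8×(460−630) = -3330 J.
Q = ΔU + W = 4080 J.
State after step 1: P = 231 kPa, V = 15.7 L, T = 460 K.
Step 2 — Isobaric: P stays 231 kPa; V/T = const ⇒ T₂ = 313 K, V₂ = 10.7 L.
W = PΔV = 231×(10.7−15.7) kPa·L = -1160 J.
ΔU = nCvΔT = 0.946×20.8×(313−460) = -2900 J.
Q = ΔU + W = nCpΔT = -4060 J.
Net over both steps: W = 6250 J, Q = 17.7 J, ΔU = -6230 J.

6250 J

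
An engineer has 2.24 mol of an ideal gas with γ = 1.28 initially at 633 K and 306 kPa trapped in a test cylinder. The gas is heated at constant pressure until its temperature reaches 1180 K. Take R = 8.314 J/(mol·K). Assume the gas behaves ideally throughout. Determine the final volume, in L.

71.8 L

V₁ = nRT₁/P₁ = 2.24×8.314×633/306 = 38.5 L.
Isobaric: P stays 306 kPa; V/T = const ⇒ T₂ = 1180 K, V₂ = 71.8 L.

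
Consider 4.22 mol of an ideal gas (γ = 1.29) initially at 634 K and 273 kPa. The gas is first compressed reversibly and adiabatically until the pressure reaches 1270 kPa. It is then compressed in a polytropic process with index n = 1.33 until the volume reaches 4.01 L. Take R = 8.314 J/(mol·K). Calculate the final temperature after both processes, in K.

V₁ = nRT₁/P₁ = 4.22×8.314×634/273 = 81.5 L.
Step 1 — Adiabatic: T₂/T₁ = (P₂/P₁)^((γ−1)/γ) ⇒ T₂ = 634×(4.65)^0.225 = 896 K; V₂ = 24.7 L.
ΔU = nCvΔT = 4.22×28.7×(896−634) = 31700 J.
Q = 0 for an adiabatic process, so W = −ΔU = -31700 J.
State after step 1: P = 1270 kPa, V = 24.7 L, T = 896 K.
Step 2 — Polytropic n=1.33: T₂ = T₁(V₁/V₂)^(n−1) = 896×(6.17)^0.33 = 1630 K; P₂ = P₁(V₁/V₂)^n = 14300 kPa.
W = (P₁V₁−P₂V₂)/(n−1) = (1270×24.7−14300×4.01)/0.33 = -78400 J.
ΔU = nCvΔT = 4.22×28.7×(1630−896) = 89200 J.
Q = ΔU + W = 10800 J.
Net over both steps: W = -110000 J, Q = 10800 J, ΔU = 121000 J.

1630 K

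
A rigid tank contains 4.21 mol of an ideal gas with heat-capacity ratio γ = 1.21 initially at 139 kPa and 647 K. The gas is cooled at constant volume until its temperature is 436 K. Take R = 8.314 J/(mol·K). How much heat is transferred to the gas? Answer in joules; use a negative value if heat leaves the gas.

-35200 J

V₁ = nRT₁/P₁ = 4.21×8.314×647/139 = 163 L.
Isochoric: V stays 163 L; P/T = const ⇒ T₂ = 436 K, P₂ = 93.7 kPa.
W = 0 (no volume change).
ΔU = nCvΔT = 4.21×39.6×(436−647) = -35200 J.
Q = ΔU = -35200 J.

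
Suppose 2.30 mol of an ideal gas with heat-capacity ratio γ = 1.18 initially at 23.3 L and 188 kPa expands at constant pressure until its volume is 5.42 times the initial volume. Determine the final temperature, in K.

1240 K

T₁ = P₁V₁/(nR) = 188×23.3/(2.30×8.314) = 229 K.
Isobaric: P stays 188 kPa; V/T = const ⇒ T₂ = 1240 K, V₂ = 126 L.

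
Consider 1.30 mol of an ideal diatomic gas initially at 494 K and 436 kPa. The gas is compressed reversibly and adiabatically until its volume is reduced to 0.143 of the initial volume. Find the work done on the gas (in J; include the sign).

15700 J

V₁ = nRT₁/P₁ = 1.30×8.314×494/436 = 12.2 L.
Adiabatic: TV^(γ−1) = const ⇒ T₂ = 494×(6.99)^0.400 = 1080 K; PV^γ = const ⇒ P₂ = 6640 kPa.
ΔU = nCvΔT = 1.30×20.8×(1080−494) = 15700 J.
Q = 0 for an adiabatic process, so W = −ΔU = -15700 J.
Work done on the gas = −W_by = 15700 J.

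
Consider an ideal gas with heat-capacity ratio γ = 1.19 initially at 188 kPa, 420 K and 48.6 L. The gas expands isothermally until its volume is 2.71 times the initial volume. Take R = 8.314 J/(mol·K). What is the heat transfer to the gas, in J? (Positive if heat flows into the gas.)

9110 J

n = P₁V₁/(RT₁) = 188×48.6/(8.314×420) = 2.62 mol.
Isothermal: T stays 420 K; PV = const ⇒ V₂ = 132 L, P₂ = 69.4 kPa.
ΔU = 0 (ideal gas, T constant).
W = nRT ln(V₂/V₁) = 2.62×8.314×420×ln(2.71) = 9110 J.
Q = ΔU + W = 9110 J.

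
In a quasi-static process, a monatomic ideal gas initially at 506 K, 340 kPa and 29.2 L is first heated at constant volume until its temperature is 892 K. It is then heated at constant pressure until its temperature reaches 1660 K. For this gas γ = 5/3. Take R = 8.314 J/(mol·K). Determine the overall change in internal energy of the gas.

n = P₁V₁/(RT₁) = 340×29.2/(8.314×506) = 2.36 mol.
Step 1 — Isochoric: V stays 29.2 L; P/T = const ⇒ T₂ = 892 K, P₂ = 599 kPa.
W = 0 (no volume change).
ΔU = nCvΔT = 2.36×12.5×(892−506) = 11400 J.
Q = ΔU = 11400 J.
State after step 1: P = 599 kPa, V = 29.2 L, T = 892 K.
Step 2 — Isobaric: P stays 599 kPa; V/T = const ⇒ T₂ = 1660 K, V₂ = 54.3 L.
W = PΔV = 599×(54.3−29.2) kPa·L = 15100 J.
ΔU = nCvΔT = 2.36×12.5×(1660−892) = 22600 J.
Q = ΔU + W = nCpΔT = 37700 J.
Net over both steps: W = 15100 J, Q = 49000 J, ΔU = 34000 J.

34000 J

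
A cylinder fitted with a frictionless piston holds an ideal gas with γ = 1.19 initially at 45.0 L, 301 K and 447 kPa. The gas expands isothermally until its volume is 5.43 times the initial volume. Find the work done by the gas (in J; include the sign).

n = P₁V₁/(RT₁) = 447×45.0/(8.314×301) = 8.04 mol.
Isothermal: T stays 301 K; PV = const ⇒ V₂ = 244 L, P₂ = 82.3 kPa.
W = nRT ln(V₂/V₁) = 8.04×8.314×301×ln(5.43) = 34000 J.

34000 J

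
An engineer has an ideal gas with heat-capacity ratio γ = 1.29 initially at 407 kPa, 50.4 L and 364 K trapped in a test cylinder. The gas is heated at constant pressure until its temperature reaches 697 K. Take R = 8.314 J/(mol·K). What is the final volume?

Isobaric: P stays 407 kPa; V/T = const ⇒ T₂ = 697 K, V₂ = 96.5 L.

96.5 L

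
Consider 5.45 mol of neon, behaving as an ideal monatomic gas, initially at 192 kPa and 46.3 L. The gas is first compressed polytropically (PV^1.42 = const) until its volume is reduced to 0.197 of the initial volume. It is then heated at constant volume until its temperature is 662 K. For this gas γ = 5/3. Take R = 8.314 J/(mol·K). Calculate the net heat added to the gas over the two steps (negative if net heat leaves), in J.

11000 J

T₁ = P₁V₁/(nR) = 192×46.3/(5.45×8.314) = 196 K.
Step 1 — Polytropic n=1.42: T₂ = T₁(V₁/V₂)^(n−1) = 196×(5.08)^0.42 = 388 K; P₂ = P₁(V₁/V₂)^n = 1930 kPa.
W = (P₁V₁−P₂V₂)/(n−1) = (192×46.3−1930×9.12)/0.42 = -20700 J.
ΔU = nCvΔT = 5.45×12.5×(388−196) = 13000 J.
Q = ΔU + W = -7660 J.
State after step 1: P = 1930 kPa, V = 9.12 L, T = 388 K.
Step 2 — Isochoric: V stays 9.12 L; P/T = const ⇒ T₂ = 662 K, P₂ = 3290 kPa.
W = 0 (no volume change).
ΔU = nCvΔT = 5.45×12.5×(662−388) = 18600 J.
Q = ΔU = 18600 J.
Net over both steps: W = -20700 J, Q = 11000 J, ΔU = 31700 J.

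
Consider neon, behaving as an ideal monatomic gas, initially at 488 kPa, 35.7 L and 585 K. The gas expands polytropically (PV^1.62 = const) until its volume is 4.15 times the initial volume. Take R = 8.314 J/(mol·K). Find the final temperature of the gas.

242 K

Polytropic n=1.62: T₂ = T₁(V₁/V₂)^(n−1) = 585×(0.241)^0.62 = 242 K; P₂ = P₁(V₁/V₂)^n = 48.7 kPa.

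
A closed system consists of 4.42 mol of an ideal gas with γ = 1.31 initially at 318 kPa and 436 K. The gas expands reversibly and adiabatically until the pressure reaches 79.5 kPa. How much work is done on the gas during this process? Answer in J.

-14500 J

V₁ = nRT₁/P₁ = 4.42×8.314×436/318 = 50.4 L.
Adiabatic: T₂/T₁ = (P₂/P₁)^((γ−1)/γ) ⇒ T₂ = 436×(0.250)^0.237 = 314 K; V₂ = 145 L.
ΔU = nCvΔT = 4.42×26.8×(314−436) = -14500 J.
Q = 0 for an adiabatic process, so W = −ΔU = 14500 J.
Work done on the gas = −W_by = -14500 J.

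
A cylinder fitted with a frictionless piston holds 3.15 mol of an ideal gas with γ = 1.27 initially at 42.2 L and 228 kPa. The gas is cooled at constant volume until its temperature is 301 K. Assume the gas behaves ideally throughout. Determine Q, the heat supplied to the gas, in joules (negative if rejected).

-6440 J

T₁ = P₁V₁/(nR) = 228×42.2/(3.15×8.314) = 367 K.
Isochoric: V stays 42.2 L; P/T = const ⇒ T₂ = 301 K, P₂ = 187 kPa.
W = 0 (no volume change).
ΔU = nCvΔT = 3.15×30.8×(301−367) = -6440 J.
Q = ΔU = -6440 J.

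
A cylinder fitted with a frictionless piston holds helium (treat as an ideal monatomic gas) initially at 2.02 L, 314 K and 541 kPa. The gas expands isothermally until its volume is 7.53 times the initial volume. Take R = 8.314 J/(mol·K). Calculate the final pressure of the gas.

Isothermal: T stays 314 K; PV = const ⇒ V₂ = 15.2 L, P₂ = 71.8 kPa.

71.8 kPa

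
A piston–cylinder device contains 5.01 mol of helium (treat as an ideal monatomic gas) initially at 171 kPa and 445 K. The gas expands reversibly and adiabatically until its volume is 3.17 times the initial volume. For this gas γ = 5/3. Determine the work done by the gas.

V₁ = nRT₁/P₁ = 5.01×8.314×445/171 = 108 L.
Adiabatic: TV^(γ−1) = const ⇒ T₂ = 445×(0.315)^0.667 = 206 K; PV^γ = const ⇒ P₂ = 25.0 kPa.
ΔU = nCvΔT = 5.01×12.5×(206−445) = -14900 J.
Q = 0 for an adiabatic process, so W = −ΔU = 14900 J.

14900 J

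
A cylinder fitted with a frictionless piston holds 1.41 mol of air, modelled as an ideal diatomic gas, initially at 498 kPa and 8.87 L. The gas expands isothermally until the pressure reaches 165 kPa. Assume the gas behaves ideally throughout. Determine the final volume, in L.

26.8 L

T₁ = P₁V₁/(nR) = 498×8.87/(1.41×8.314) = 377 K.
Isothermal: T stays 377 K; PV = const ⇒ V₂ = 26.8 L, P₂ = 165 kPa.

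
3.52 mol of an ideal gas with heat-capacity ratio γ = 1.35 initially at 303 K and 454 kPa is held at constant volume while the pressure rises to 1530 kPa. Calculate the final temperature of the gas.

1020 K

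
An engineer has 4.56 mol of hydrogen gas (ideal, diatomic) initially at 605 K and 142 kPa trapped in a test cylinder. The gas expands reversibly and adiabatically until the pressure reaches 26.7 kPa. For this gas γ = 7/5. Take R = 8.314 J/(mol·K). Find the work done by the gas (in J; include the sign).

21800 J

V₁ = nRT₁/P₁ = 4.56×8.314×605/142 = 162 L.
Adiabatic: T₂/T₁ = (P₂/P₁)^((γ−1)/γ) ⇒ T₂ = 605×(0.188)^0.286 = 375 K; V₂ = 533 L.
ΔU = nCvΔT = 4.56×20.8×(375−605) = -21800 J.
Q = 0 for an adiabatic process, so W = −ΔU = 21800 J.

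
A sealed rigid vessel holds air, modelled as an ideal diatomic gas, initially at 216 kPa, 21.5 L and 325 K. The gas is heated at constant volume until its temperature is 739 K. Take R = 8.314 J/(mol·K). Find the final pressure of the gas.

491 kPa

Isochoric: V stays 21.5 L; P/T = const ⇒ T₂ = 739 K, P₂ = 491 kPa.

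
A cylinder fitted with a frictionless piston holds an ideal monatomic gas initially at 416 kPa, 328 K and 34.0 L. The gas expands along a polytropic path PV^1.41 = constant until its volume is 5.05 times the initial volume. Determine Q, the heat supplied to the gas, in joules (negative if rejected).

6440 J

n = P₁V₁/(RT₁) = 416×34.0/(8.314×328) = 5.19 mol.
Polytropic n=1.41: T₂ = T₁(V₁/V₂)^(n−1) = 328×(0.198)^0.41 = 169 K; P₂ = P₁(V₁/V₂)^n = 42.4 kPa.
W = (P₁V₁−P₂V₂)/(n−1) = (416×34.0−42.4×172)/0.41 = 16700 J.
ΔU = nCvΔT = 5.19×12.5×(169−328) = -10300 J.
Q = ΔU + W = 6440 J.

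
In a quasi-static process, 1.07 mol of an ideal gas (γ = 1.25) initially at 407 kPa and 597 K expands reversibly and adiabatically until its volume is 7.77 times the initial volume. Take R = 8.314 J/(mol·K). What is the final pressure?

V₁ = nRT₁/P₁ = 1.07×8.314×597/407 = 13.0 L.
Adiabatic: TV^(γ−1) = const ⇒ T₂ = 597×(0.129)^0.250 = 358 K; PV^γ = const ⇒ P₂ = 31.4 kPa.

31.4 kPa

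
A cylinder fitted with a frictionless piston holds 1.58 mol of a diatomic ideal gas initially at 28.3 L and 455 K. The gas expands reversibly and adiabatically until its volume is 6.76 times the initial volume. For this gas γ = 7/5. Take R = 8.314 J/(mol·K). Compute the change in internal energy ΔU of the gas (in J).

P₁ = nRT₁/V₁ = 1.58×8.314×455/28.3 = 211 kPa.
Adiabatic: TV^(γ−1) = const ⇒ T₂ = 455×(0.148)^0.400 = 212 K; PV^γ = const ⇒ P₂ = 14.5 kPa.
For an ideal gas ΔU = nCvΔT with Cv = (5/2)R = 20.8 J/(mol·K).
ΔU = 1.58×20.8×(212−455) = -7990 J.

-7990 J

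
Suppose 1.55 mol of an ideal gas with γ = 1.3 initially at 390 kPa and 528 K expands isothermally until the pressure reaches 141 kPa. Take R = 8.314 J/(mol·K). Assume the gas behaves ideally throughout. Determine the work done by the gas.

V₁ = nRT₁/P₁ = 1.55×8.314×528/390 = 17.4 L.
Isothermal: T stays 528 K; PV = const ⇒ V₂ = 48.3 L, P₂ = 141 kPa.
W = nRT ln(V₂/V₁) = 1.55×8.314×528×ln(2.77) = 6920 J.

6920 J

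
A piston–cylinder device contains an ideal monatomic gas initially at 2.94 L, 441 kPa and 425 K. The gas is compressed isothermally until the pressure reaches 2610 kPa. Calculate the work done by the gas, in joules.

n = P₁V₁/(RT₁) = 441×2.94/(8.314×425) = 0.367 mol.
Isothermal: T stays 425 K; PV = const ⇒ V₂ = 0.497 L, P₂ = 2610 kPa.
W = nRT ln(V₂/V₁) = 0.367×8.314×425×ln(0.169) = -2310 J.

-2310 J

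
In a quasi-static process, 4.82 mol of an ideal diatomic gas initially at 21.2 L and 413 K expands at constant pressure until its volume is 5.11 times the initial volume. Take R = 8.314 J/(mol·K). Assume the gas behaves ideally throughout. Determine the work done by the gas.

68000 J

P₁ = nRT₁/V₁ = 4.82×8.314×413/21.2 = 781 kPa.
Isobaric: P stays 781 kPa; V/T = const ⇒ T₂ = 2110 K, V₂ = 108 L.
W = PΔV = 781×(108−21.2) kPa·L = 68000 J.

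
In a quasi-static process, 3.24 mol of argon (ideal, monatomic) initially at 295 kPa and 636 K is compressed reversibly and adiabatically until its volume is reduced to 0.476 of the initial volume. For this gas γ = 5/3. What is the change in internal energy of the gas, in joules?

V₁ = nRT₁/P₁ = 3.24×8.314×636/295 = 58.1 L.
Adiabatic: TV^(γ−1) = const ⇒ T₂ = 636×(2.10)^0.667 = 1040 K; PV^γ = const ⇒ P₂ = 1020 kPa.
For an ideal gas ΔU = nCvΔT with Cv = (3/2)R = 12.5 J/(mol·K).
ΔU = 3.24×12.5×(1040−636) = 16500 J.

16500 J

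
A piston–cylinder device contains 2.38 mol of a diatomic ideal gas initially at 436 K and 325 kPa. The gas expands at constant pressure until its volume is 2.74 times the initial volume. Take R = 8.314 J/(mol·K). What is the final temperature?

1190 K

V₁ = nRT₁/P₁ = 2.38×8.314×436/325 = 26.5 L.
Isobaric: P stays 325 kPa; V/T = const ⇒ T₂ = 1190 K, V₂ = 72.7 L.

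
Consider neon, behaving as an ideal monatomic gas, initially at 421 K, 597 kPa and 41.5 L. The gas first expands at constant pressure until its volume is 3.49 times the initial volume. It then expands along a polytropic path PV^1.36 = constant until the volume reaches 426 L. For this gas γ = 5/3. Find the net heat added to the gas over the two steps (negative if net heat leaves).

190000 J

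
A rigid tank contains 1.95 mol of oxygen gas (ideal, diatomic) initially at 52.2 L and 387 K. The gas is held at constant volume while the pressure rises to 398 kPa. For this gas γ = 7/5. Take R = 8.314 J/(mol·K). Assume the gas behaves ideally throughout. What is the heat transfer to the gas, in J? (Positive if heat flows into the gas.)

P₁ = nRT₁/V₁ = 1.95×8.314×387/52.2 = 120 kPa.
Isochoric: V stays 52.2 L; P/T = const ⇒ T₂ = 1280 K, P₂ = 398 kPa.
W = 0 (no volume change).
ΔU = nCvΔT = 1.95×20.8×(1280−387) = 36300 J.
Q = ΔU = 36300 J.

36300 J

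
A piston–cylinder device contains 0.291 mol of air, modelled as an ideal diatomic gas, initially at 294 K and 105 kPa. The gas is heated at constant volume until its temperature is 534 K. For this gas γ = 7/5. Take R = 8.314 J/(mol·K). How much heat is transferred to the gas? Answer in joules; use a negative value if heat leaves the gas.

1450 J

V₁ = nRT₁/P₁ = 0.291×8.314×294/105 = 6.77 L.
Isochoric: V stays 6.77 L; P/T = const ⇒ T₂ = 534 K, P₂ = 191 kPa.
W = 0 (no volume change).
ΔU = nCvΔT = 0.291×20.8×(534−294) = 1450 J.
Q = ΔU = 1450 J.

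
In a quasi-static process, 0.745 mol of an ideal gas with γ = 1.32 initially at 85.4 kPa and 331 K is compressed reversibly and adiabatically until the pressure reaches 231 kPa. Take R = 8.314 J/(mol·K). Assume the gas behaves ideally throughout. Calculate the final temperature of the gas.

V₁ = nRT₁/P₁ = 0.745×8.314×331/85.4 = 24.0 L.
Adiabatic: T₂/T₁ = (P₂/P₁)^((γ−1)/γ) ⇒ T₂ = 331×(2.70)^0.242 = 421 K; V₂ = 11.3 L.

421 K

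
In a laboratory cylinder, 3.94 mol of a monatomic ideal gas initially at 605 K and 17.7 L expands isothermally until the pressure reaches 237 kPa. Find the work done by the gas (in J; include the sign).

30800 J

P₁ = nRT₁/V₁ = 3.94×8.314×605/17.7 = 1120 kPa.
Isothermal: T stays 605 K; PV = const ⇒ V₂ = 83.6 L, P₂ = 237 kPa.
W = nRT ln(V₂/V₁) = 3.94×8.314×605×ln(4.72) = 30800 J.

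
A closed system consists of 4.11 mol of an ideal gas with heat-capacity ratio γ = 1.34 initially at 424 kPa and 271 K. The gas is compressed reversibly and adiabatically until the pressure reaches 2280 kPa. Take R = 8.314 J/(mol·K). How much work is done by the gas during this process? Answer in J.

-14500 J

V₁ = nRT₁/P₁ = 4.11×8.314×271/424 = 21.8 L.
Adiabatic: T₂/T₁ = (P₂/P₁)^((γ−1)/γ) ⇒ T₂ = 271×(5.38)^0.254 = 415 K; V₂ = 6.22 L.
ΔU = nCvΔT = 4.11×24.5×(415−271) = 14500 J.
Q = 0 for an adiabatic process, so W = −ΔU = -14500 J.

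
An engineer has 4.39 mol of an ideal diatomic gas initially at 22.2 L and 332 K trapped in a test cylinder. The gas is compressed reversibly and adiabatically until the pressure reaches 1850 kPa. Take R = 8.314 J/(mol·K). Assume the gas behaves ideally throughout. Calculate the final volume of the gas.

9.28 L

P₁ = nRT₁/V₁ = 4.39×8.314×332/22.2 = 546 kPa.
Adiabatic: T₂/T₁ = (P₂/P₁)^((γ−1)/γ) ⇒ T₂ = 332×(3.39)^0.286 = 471 K; V₂ = 9.28 L.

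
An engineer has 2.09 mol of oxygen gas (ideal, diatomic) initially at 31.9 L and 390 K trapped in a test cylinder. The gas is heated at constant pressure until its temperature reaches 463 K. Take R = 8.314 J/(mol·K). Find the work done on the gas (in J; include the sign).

-1270 J

P₁ = nRT₁/V₁ = 2.09×8.314×390/31.9 = 212 kPa.
Isobaric: P stays 212 kPa; V/T = const ⇒ T₂ = 463 K, V₂ = 37.9 L.
W = PΔV = 212×(37.9−31.9) kPa·L = 1270 J.
Work done on the gas = −W_by = -1270 J.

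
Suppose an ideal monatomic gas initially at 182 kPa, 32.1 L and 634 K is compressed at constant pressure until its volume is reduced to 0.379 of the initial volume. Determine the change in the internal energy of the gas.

n = P₁V₁/(RT₁) = 182×32.1/(8.314×634) = 1.11 mol.
Isobaric: P stays 182 kPa; V/T = const ⇒ T₂ = 240 K, V₂ = 12.2 L.
For an ideal gas ΔU = nCvΔT with Cv = (3/2)R = 12.5 J/(mol·K).
ΔU = 1.11×12.5×(240−634) = -5440 J.

-5440 J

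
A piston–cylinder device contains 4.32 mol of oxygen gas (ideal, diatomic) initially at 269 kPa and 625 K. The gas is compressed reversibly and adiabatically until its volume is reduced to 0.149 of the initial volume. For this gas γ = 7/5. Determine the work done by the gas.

-64100 J

V₁ = nRT₁/P₁ = 4.32×8.314×625/269 = 83.4 L.
Adiabatic: TV^(γ−1) = const ⇒ T₂ = 625×(6.71)^0.400 = 1340 K; PV^γ = const ⇒ P₂ = 3870 kPa.
ΔU = nCvΔT = 4.32×20.8×(1340−625) = 64100 J.
Q = 0 for an adiabatic process, so W = −ΔU = -64100 J.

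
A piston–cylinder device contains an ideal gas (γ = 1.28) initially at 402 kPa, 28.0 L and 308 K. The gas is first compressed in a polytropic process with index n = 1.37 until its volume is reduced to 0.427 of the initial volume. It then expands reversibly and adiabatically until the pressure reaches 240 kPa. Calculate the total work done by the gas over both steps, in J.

5690 J

n = P₁V₁/(RT₁) = 402×28.0/(8.314×308) = 4.40 mol.
Step 1 — Polytropic n=1.37: T₂ = T₁(V₁/V₂)^(n−1) = 308×(2.34)^0.37 = 422 K; P₂ = P₁(V₁/V₂)^n = 1290 kPa.
W = (P₁V₁−P₂V₂)/(n−1) = (402×28.0−1290×12.0)/0.37 = -11300 J.
ΔU = nCvΔT = 4.40×29.7×(422−308) = 14900 J.
Q = ΔU + W = 3620 J.
State after step 1: P = 1290 kPa, V = 12.0 L, T = 422 K.
Step 2 — Adiabatic: T₂/T₁ = (P₂/P₁)^((γ−1)/γ) ⇒ T₂ = 422×(0.186)^0.219 = 292 K; V₂ = 44.5 L.
ΔU = nCvΔT = 4.40×29.7×(292−422) = -17000 J.
Q = 0 for an adiabatic process, so W = −ΔU = 17000 J.
Net over both steps: W = 5690 J, Q = 3620 J, ΔU = -2080 J.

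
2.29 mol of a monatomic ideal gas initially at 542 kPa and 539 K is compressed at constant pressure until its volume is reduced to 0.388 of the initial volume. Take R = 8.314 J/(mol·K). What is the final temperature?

209 K

V₁ = nRT₁/P₁ = 2.29×8.314×539/542 = 18.9 L.
Isobaric: P stays 542 kPa; V/T = const ⇒ T₂ = 209 K, V₂ = 7.35 L.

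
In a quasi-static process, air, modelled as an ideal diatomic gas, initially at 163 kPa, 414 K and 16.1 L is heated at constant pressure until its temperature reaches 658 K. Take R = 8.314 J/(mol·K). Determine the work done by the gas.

n = P₁V₁/(RT₁) = 163×16.1/(8.314×414) = 0.762 mol.
Isobaric: P stays 163 kPa; V/T = const ⇒ T₂ = 658 K, V₂ = 25.6 L.
W = PΔV = 163×(25.6−16.1) kPa·L = 1550 J.

1550 J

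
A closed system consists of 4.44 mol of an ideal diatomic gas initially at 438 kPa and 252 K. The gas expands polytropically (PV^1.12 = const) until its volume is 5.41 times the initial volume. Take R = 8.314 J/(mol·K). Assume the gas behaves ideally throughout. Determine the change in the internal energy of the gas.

-4260 J

V₁ = nRT₁/P₁ = 4.44×8.314×252/438 = 21.2 L.
Polytropic n=1.12: T₂ = T₁(V₁/V₂)^(n−1) = 252×(0.185)^0.12 = 206 K; P₂ = P₁(V₁/V₂)^n = 66.1 kPa.
For an ideal gas ΔU = nCvΔT with Cv = (5/2)R = 20.8 J/(mol·K).
ΔU = 4.44×20.8×(206−252) = -4260 J.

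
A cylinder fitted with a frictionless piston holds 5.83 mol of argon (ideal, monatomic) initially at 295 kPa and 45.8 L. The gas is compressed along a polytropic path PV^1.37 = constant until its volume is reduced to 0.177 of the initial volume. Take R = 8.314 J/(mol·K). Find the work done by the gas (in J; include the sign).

T₁ = P₁V₁/(nR) = 295×45.8/(5.83×8.314) = 279 K.
Polytropic n=1.37: T₂ = T₁(V₁/V₂)^(n−1) = 279×(5.65)^0.37 = 529 K; P₂ = P₁(V₁/V₂)^n = 3160 kPa.
W = (P₁V₁−P₂V₂)/(n−1) = (295×45.8−3160×8.11)/0.37 = -32800 J.

-32800 J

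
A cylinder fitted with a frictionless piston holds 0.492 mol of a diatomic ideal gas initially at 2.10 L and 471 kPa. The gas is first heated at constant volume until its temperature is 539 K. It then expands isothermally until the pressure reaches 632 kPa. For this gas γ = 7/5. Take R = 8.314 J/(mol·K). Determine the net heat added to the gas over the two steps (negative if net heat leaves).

T₁ = P₁V₁/(nR) = 471×2.10/(0.492×8.314) = 242 K.
Step 1 — Isochoric: V stays 2.10 L; P/T = const ⇒ T₂ = 539 K, P₂ = 1050 kPa.
W = 0 (no volume change).
ΔU = nCvΔT = 0.492×20.8×(539−242) = 3040 J.
Q = ΔU = 3040 J.
State after step 1: P = 1050 kPa, V = 2.10 L, T = 539 K.
Step 2 — Isothermal: T stays 539 K; PV = const ⇒ V₂ = 3.49 L, P₂ = 632 kPa.
ΔU = 0 (ideal gas, T constant).
W = nRT ln(V₂/V₁) = 0.492×8.314×539×ln(1.66) = 1120 J.
Q = ΔU + W = 1120 J.
Net over both steps: W = 1120 J, Q = 4160 J, ΔU = 3040 J.

4160 J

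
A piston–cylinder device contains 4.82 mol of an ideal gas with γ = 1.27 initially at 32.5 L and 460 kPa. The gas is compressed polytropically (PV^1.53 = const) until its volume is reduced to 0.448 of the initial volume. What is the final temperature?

571 K

T₁ = P₁V₁/(nR) = 460×32.5/(4.82×8.314) = 373 K.
Polytropic n=1.53: T₂ = T₁(V₁/V₂)^(n−1) = 373×(2.23)^0.53 = 571 K; P₂ = P₁(V₁/V₂)^n = 1570 kPa.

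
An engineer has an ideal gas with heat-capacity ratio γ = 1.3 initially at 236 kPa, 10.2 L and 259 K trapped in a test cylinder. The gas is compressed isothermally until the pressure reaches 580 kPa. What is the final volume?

4.15 L

Isothermal: T stays 259 K; PV = const ⇒ V₂ = 4.15 L, P₂ = 580 kPa.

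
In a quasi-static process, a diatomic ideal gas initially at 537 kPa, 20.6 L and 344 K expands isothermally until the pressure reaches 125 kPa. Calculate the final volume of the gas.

88.5 L

Isothermal: T stays 344 K; PV = const ⇒ V₂ = 88.5 L, P₂ = 125 kPa.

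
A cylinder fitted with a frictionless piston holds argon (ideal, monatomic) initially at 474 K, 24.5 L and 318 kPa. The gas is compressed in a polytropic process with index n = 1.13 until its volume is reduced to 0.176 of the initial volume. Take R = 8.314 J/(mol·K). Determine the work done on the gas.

n = P₁V₁/(RT₁) = 318×24.5/(8.314×474) = 1.98 mol.
Polytropic n=1.13: T₂ = T₁(V₁/V₂)^(n−1) = 474×(5.68)^0.13 = 594 K; P₂ = P₁(V₁/V₂)^n = 2260 kPa.
W = (P₁V₁−P₂V₂)/(n−1) = (318×24.5−2260×4.31)/0.13 = -15200 J.
Work done on the gas = −W_by = 15200 J.

15200 J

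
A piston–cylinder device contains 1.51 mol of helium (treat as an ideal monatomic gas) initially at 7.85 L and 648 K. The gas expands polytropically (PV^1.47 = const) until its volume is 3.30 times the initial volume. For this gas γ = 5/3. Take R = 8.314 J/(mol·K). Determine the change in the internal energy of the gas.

-5240 J

P₁ = nRT₁/V₁ = 1.51×8.314×648/7.85 = 1040 kPa.
Polytropic n=1.47: T₂ = T₁(V₁/V₂)^(n−1) = 648×(0.303)^0.47 = 370 K; P₂ = P₁(V₁/V₂)^n = 179 kPa.
For an ideal gas ΔU = nCvΔT with Cv = (3/2)R = 12.5 J/(mol·K).
ΔU = 1.51×12.5×(370−648) = -5240 J.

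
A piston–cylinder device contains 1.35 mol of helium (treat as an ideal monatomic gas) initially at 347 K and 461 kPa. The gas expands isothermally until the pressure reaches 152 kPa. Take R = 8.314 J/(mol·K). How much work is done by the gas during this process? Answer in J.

4320 J

V₁ = nRT₁/P₁ = 1.35×8.314×347/461 = 8.45 L.
Isothermal: T stays 347 K; PV = const ⇒ V₂ = 25.6 L, P₂ = 152 kPa.
W = nRT ln(V₂/V₁) = 1.35×8.314×347×ln(3.03) = 4320 J.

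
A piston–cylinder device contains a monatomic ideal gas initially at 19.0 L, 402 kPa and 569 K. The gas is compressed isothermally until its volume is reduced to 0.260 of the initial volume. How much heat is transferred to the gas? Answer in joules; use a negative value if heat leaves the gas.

n = P₁V₁/(RT₁) = 402×19.0/(8.314×569) = 1.61 mol.
Isothermal: T stays 569 K; PV = const ⇒ V₂ = 4.94 L, P₂ = 1550 kPa.
ΔU = 0 (ideal gas, T constant).
W = nRT ln(V₂/V₁) = 1.61×8.314×569×ln(0.260) = -10300 J.
Q = ΔU + W = -10300 J.

-10300 J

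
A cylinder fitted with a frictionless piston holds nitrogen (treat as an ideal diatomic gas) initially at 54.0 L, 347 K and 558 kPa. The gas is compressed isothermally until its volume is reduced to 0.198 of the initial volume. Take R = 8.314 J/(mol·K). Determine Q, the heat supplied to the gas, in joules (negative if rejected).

n = P₁V₁/(RT₁) = 558×54.0/(8.314×347) = 10.4 mol.
Isothermal: T stays 347 K; PV = const ⇒ V₂ = 10.7 L, P₂ = 2820 kPa.
ΔU = 0 (ideal gas, T constant).
W = nRT ln(V₂/V₁) = 10.4×8.314×347×ln(0.198) = -48800 J.
Q = ΔU + W = -48800 J.

-48800 J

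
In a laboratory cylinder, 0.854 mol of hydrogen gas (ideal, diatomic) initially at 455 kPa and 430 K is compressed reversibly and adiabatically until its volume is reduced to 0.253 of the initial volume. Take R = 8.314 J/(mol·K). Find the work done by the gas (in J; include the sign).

V₁ = nRT₁/P₁ = 0.854×8.314×430/455 = 6.71 L.
Adiabatic: TV^(γ−1) = const ⇒ T₂ = 430×(3.95)^0.400 = 745 K; PV^γ = const ⇒ P₂ = 3120 kPa.
ΔU = nCvΔT = 0.854×20.8×(745−430) = 5590 J.
Q = 0 for an adiabatic process, so W = −ΔU = -5590 J.

-5590 J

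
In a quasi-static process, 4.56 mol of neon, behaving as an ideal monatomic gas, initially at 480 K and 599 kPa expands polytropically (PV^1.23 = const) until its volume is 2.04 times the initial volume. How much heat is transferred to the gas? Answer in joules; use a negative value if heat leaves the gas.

7840 J

V₁ = nRT₁/P₁ = 4.56×8.314×480/599 = 30.4 L.
Polytropic n=1.23: T₂ = T₁(V₁/V₂)^(n−1) = 480×(0.490)^0.23 = 407 K; P₂ = P₁(V₁/V₂)^n = 249 kPa.
W = (P₁V₁−P₂V₂)/(n−1) = (599×30.4−249×62.0)/0.23 = 12000 J.
ΔU = nCvΔT = 4.56×12.5×(407−480) = -4130 J.
Q = ΔU + W = 7840 J.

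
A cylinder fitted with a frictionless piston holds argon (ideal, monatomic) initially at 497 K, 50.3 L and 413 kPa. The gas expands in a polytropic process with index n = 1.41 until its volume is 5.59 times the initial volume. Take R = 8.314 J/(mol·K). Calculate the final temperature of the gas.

Polytropic n=1.41: T₂ = T₁(V₁/V₂)^(n−1) = 497×(0.179)^0.41 = 245 K; P₂ = P₁(V₁/V₂)^n = 36.5 kPa.

245 K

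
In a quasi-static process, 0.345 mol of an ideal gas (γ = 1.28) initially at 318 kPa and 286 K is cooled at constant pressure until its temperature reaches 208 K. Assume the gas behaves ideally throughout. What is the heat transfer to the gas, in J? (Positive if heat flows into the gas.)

V₁ = nRT₁/P₁ = 0.345×8.314×286/318 = 2.58 L.
Isobaric: P stays 318 kPa; V/T = const ⇒ T₂ = 208 K, V₂ = 1.88 L.
W = PΔV = 318×(1.88−2.58) kPa·L = -224 J.
ΔU = nCvΔT = 0.345×29.7×(208−286) = -799 J.
Q = ΔU + W = nCpΔT = -1020 J.

-1020 J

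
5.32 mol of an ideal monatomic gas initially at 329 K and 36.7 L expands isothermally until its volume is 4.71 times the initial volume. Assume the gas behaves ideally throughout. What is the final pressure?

84.2 kPa

P₁ = nRT₁/V₁ = 5.32×8.314×329/36.7 = 397 kPa.
Isothermal: T stays 329 K; PV = const ⇒ V₂ = 173 L, P₂ = 84.2 kPa.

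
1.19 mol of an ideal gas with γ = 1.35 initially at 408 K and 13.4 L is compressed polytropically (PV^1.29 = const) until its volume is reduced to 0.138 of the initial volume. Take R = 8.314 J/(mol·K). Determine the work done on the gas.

10800 J

P₁ = nRT₁/V₁ = 1.19×8.314×408/13.4 = 301 kPa.
Polytropic n=1.29: T₂ = T₁(V₁/V₂)^(n−1) = 408×(7.25)^0.29 = 725 K; P₂ = P₁(V₁/V₂)^n = 3880 kPa.
W = (P₁V₁−P₂V₂)/(n−1) = (301×13.4−3880×1.85)/0.29 = -10800 J.
Work done on the gas = −W_by = 10800 J.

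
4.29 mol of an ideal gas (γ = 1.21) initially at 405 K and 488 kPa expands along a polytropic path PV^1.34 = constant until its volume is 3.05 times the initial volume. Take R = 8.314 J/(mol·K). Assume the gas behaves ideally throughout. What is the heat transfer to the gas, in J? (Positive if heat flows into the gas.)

-8300 J

V₁ = nRT₁/P₁ = 4.29×8.314×405/488 = 29.6 L.
Polytropic n=1.34: T₂ = T₁(V₁/V₂)^(n−1) = 405×(0.328)^0.34 = 277 K; P₂ = P₁(V₁/V₂)^n = 110 kPa.
W = (P₁V₁−P₂V₂)/(n−1) = (488×29.6−110×90.3)/0.34 = 13400 J.
ΔU = nCvΔT = 4.29×39.6×(277−405) = -21700 J.
Q = ΔU + W = -8300 J.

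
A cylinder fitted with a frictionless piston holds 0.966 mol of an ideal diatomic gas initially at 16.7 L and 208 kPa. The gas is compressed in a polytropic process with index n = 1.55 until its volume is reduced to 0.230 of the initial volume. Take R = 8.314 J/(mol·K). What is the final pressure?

T₁ = P₁V₁/(nR) = 208×16.7/(0.966×8.314) = 433 K.
Polytropic n=1.55: T₂ = T₁(V₁/V₂)^(n−1) = 433×(4.35)^0.55 = 971 K; P₂ = P₁(V₁/V₂)^n = 2030 kPa.

2030 kPa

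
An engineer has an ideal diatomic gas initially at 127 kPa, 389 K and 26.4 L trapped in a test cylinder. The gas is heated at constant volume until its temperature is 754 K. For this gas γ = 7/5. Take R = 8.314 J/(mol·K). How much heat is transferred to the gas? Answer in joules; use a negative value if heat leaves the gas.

n = P₁V₁/(RT₁) = 127×26.4/(8.314×389) = 1.04 mol.
Isochoric: V stays 26.4 L; P/T = const ⇒ T₂ = 754 K, P₂ = 246 kPa.
W = 0 (no volume change).
ΔU = nCvΔT = 1.04×20.8×(754−389) = 7860 J.
Q = ΔU = 7860 J.

7860 J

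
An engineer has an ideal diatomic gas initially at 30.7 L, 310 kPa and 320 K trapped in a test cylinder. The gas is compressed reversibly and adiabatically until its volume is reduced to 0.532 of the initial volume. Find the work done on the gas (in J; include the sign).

6830 J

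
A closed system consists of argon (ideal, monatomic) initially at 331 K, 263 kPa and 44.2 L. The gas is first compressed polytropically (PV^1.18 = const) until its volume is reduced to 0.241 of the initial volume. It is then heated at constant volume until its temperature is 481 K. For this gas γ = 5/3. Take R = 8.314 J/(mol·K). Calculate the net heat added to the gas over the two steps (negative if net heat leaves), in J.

-11000 J

n = P₁V₁/(RT₁) = 263×44.2/(8.314×331) = 4.22 mol.
Step 1 — Polytropic n=1.18: T₂ = T₁(V₁/V₂)^(n−1) = 331×(4.15)^0.18 = 428 K; P₂ = P₁(V₁/V₂)^n = 1410 kPa.
W = (P₁V₁−P₂V₂)/(n−1) = (263×44.2−1410×10.7)/0.18 = -18900 J.
ΔU = nCvΔT = 4.22×12.5×(428−331) = 5090 J.
Q = ΔU + W = -13800 J.
State after step 1: P = 1410 kPa, V = 10.7 L, T = 428 K.
Step 2 — Isochoric: V stays 10.7 L; P/T = const ⇒ T₂ = 481 K, P₂ = 1590 kPa.
W = 0 (no volume change).
ΔU = nCvΔT = 4.22×12.5×(481−428) = 2810 J.
Q = ΔU = 2810 J.
Net over both steps: W = -18900 J, Q = -11000 J, ΔU = 7900 J.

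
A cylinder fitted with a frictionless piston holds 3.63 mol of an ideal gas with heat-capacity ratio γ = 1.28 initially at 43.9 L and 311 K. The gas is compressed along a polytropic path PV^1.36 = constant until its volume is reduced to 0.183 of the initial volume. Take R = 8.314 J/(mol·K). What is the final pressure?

P₁ = nRT₁/V₁ = 3.63×8.314×311/43.9 = 214 kPa.
Polytropic n=1.36: T₂ = T₁(V₁/V₂)^(n−1) = 311×(5.46)^0.36 = 573 K; P₂ = P₁(V₁/V₂)^n = 2150 kPa.

2150 kPa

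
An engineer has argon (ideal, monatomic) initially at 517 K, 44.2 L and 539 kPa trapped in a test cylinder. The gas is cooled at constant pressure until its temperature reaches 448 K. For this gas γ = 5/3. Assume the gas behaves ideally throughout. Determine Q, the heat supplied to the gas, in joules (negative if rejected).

n = P₁V₁/(RT₁) = 539×44.2/(8.314×517) = 5.54 mol.
Isobaric: P stays 539 kPa; V/T = const ⇒ T₂ = 448 K, V₂ = 38.3 L.
W = PΔV = 539×(38.3−44.2) kPa·L = -3180 J.
ΔU = nCvΔT = 5.54×12.5×(448−517) = -4770 J.
Q = ΔU + W = nCpΔT = -7950 J.

-7950 J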